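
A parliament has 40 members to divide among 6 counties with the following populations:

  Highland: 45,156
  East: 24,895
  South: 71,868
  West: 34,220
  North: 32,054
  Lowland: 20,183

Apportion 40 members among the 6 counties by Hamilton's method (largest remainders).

Standard divisor: 228376 ÷ 40 ≈ 5709.4.
Standard quotas: Highland 7.9091, East 4.3604, South 12.5877, West 5.9936, North 5.6143, Lowland 3.5350.
Lower quotas: Highland 7, East 4, South 12, West 5, North 5, Lowland 3 (sum 36, leaving 4 seats).
Remainders in descending order: West 0.9936, Highland 0.9091, North 0.6143, South 0.5877, Lowland 0.5350, East 0.3604.
Largest remainders: West, Highland, North, South receive the extra seats.

Highland 8, East 4, South 13, West 6, North 6, Lowland 3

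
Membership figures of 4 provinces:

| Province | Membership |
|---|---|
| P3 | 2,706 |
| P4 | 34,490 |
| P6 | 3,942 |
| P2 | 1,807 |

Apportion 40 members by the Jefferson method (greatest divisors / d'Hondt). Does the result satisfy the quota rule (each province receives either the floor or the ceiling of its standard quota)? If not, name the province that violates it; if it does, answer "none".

Standard quotas: P3 2.520, P4 32.125, P6 3.672, P2 1.683.
Jefferson allocation: P3 2, P4 34, P6 3, P2 1.
P4 has quota 32.125 (lower 32, upper 33) but receives 34 — outside the quota interval.

P4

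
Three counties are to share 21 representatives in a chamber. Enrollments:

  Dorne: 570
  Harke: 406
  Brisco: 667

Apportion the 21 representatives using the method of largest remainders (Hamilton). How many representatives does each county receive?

Standard divisor: 1643 ÷ 21 ≈ 78.238.
Standard quotas: Dorne 7.285, Harke 5.189, Brisco 8.525.
Lower quotas: Dorne 7, Harke 5, Brisco 8 (sum 20, leaving 1 seat).
Remainders in descending order: Brisco 0.525, Dorne 0.285, Harke 0.189.
The surplus seat goes to Brisco.

Dorne 7, Harke 5, Brisco 9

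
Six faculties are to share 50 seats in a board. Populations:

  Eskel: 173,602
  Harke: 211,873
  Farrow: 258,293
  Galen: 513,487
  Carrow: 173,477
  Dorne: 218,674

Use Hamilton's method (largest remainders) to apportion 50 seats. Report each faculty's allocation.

Total 1549406; standard divisor 1549406/50 ≈ 30988.12.
Standard quotas: Eskel 5.6022, Harke 6.8372, Farrow 8.3352, Galen 16.5704, Carrow 5.5982, Dorne 7.0567.
Lower quotas: Eskel 5, Harke 6, Farrow 8, Galen 16, Carrow 5, Dorne 7 (sum 47, leaving 3 seats).
Remainders in descending order: Harke 0.8372, Eskel 0.6022, Carrow 0.5982, Galen 0.5704, Farrow 0.3352, Dorne 0.0567.
The surplus seats go to Harke, Eskel, Carrow.

Eskel 6, Harke 7, Farrow 8, Galen 16, Carrow 6, Dorne 7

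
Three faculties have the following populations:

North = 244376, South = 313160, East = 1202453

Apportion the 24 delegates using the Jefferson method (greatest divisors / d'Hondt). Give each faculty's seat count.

Standard divisor 1759989/24 ≈ 73332.875; standard quotas: North 3.332, South 4.270, East 16.397.
Rounding down gives 3, 4, 16 = 23 seats, so the divisor must be adjusted.
With modified divisor 68800: modified quotas North 3.552, South 4.552, East 17.478.
Rounding down: North 3, South 4, East 17 (total 24).

North 3, South 4, East 17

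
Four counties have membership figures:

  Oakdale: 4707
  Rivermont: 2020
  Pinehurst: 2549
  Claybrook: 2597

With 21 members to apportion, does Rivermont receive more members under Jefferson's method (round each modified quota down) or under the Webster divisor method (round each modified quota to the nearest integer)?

Jefferson: Oakdale 9, Rivermont 3, Pinehurst 4, Claybrook 5.
Webster: Oakdale 8, Rivermont 4, Pinehurst 4, Claybrook 5.
Rivermont gets 3 under Jefferson and 4 under Webster.

Webster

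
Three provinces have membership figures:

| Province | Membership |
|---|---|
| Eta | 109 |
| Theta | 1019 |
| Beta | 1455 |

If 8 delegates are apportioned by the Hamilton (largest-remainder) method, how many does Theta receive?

The standard divisor is 2583/8 ≈ 322.875.
Standard quotas: Eta 0.338, Theta 3.156, Beta 4.506.
Lower quotas: Eta 0, Theta 3, Beta 4 (sum 7, leaving 1 seat).
Remainders in descending order: Beta 0.506, Eta 0.338, Theta 0.156.
Largest remainder: Beta receives the extra seat.
Theta receives 3.

3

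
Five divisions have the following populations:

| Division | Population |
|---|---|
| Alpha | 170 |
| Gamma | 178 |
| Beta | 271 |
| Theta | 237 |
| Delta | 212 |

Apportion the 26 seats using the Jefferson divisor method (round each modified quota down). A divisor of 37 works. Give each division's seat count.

With modified divisor 37: modified quotas Alpha 4.595, Gamma 4.811, Beta 7.324, Theta 6.405, Delta 5.730.
Rounding down: Alpha 4, Gamma 4, Beta 7, Theta 6, Delta 5 (total 26).

Alpha: 4; Gamma: 4; Beta: 7; Theta: 6; Delta: 5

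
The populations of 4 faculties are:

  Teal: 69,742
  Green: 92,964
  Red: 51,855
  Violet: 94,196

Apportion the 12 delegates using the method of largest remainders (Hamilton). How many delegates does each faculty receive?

Teal: 3, Green: 3, Red: 2, Violet: 4

The standard divisor is 308757/12 ≈ 25729.75.
Standard quotas: Teal 2.7106, Green 3.6131, Red 2.0154, Violet 3.6610.
Lower quotas: Teal 2, Green 3, Red 2, Violet 3 (sum 10, leaving 2 seats).
Remainders in descending order: Teal 0.7106, Violet 0.6610, Green 0.6131, Red 0.0154.
Largest remainders: Teal, Violet receive the extra seats.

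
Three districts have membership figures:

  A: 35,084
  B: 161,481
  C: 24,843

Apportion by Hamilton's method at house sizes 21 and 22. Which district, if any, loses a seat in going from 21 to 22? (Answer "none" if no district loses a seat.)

C

At 21 seats: A 3, B 15, C 3.
At 22 seats: A 4, B 16, C 2.
C drops from 3 to 2.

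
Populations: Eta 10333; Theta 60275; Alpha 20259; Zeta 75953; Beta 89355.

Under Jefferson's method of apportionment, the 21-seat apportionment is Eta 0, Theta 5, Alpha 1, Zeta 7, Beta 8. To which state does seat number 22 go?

Priority for the next seat is population ÷ (current seats + 1).
Priorities: Eta 10333.000, Theta 10045.833, Alpha 10129.500, Zeta 9494.125, Beta 9928.333.
Highest priority: Eta.

Eta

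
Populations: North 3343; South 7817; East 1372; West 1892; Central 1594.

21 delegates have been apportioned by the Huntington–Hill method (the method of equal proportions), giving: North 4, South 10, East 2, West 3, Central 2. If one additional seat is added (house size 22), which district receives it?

Priority for the next seat is population ÷ (√(s·(s+1))).
Priorities: North 747.518, South 745.322, East 560.117, West 546.173, Central 650.748.
Highest priority: North.

North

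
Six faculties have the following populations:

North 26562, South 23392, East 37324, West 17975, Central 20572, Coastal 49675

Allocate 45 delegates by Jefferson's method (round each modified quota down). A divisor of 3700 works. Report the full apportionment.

With modified divisor 3700: modified quotas North 7.179, South 6.322, East 10.088, West 4.858, Central 5.560, Coastal 13.426.
Rounding down: North 7, South 6, East 10, West 4, Central 5, Coastal 13 (total 45).

North: 7, South: 6, East: 10, West: 4, Central: 5, Coastal: 13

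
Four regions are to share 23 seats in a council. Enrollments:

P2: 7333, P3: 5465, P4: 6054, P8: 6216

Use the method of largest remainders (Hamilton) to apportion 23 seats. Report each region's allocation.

The standard divisor is 25068/23 ≈ 1089.913.
Standard quotas: P2 6.7281, P3 5.0142, P4 5.5546, P8 5.7032.
Lower quotas: P2 6, P3 5, P4 5, P8 5 (sum 21, leaving 2 seats).
Remainders in descending order: P2 0.7281, P8 0.7032, P4 0.5546, P3 0.0142.
Largest remainders: P2, P8 receive the extra seats.

P2 7, P3 5, P4 5, P8 6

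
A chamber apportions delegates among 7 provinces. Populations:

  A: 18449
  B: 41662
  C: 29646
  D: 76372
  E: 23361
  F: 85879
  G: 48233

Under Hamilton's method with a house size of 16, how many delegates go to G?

The standard divisor is 323602/16 ≈ 20225.125.
Standard quotas: A 0.9122, B 2.0599, C 1.4658, D 3.7761, E 1.1550, F 4.2462, G 2.3848.
Lower quotas: A 0, B 2, C 1, D 3, E 1, F 4, G 2 (sum 13, leaving 3 seats).
Remainders in descending order: A 0.9122, D 0.7761, C 0.4658, G 0.3848, F 0.2462, E 0.1550, B 0.0599.
The surplus seats go to A, D, C.
G receives 2.

2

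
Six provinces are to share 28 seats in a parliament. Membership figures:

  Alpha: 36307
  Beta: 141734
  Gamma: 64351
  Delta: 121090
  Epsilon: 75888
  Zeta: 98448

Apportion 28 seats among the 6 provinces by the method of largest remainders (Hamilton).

The standard divisor is 537818/28 ≈ 19207.786.
Standard quotas: Alpha 1.8902, Beta 7.3790, Gamma 3.3503, Delta 6.3042, Epsilon 3.9509, Zeta 5.1254.
Lower quotas: Alpha 1, Beta 7, Gamma 3, Delta 6, Epsilon 3, Zeta 5 (sum 25, leaving 3 seats).
Remainders in descending order: Epsilon 0.9509, Alpha 0.8902, Beta 0.3790, Gamma 0.3503, Delta 0.3042, Zeta 0.1254.
Largest remainders: Epsilon, Alpha, Beta receive the extra seats.

Alpha: 2; Beta: 8; Gamma: 3; Delta: 6; Epsilon: 4; Zeta: 5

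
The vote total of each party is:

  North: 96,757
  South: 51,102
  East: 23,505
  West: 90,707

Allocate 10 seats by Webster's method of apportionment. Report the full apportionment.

North=4; South=2; East=1; West=3

Standard divisor 262071/10 ≈ 26207.1; standard quotas: North 3.692, South 1.950, East 0.897, West 3.461.
Rounding to the nearest integer gives North 4, South 2, East 1, West 3 — total 10, matching the house size, so no adjustment is needed.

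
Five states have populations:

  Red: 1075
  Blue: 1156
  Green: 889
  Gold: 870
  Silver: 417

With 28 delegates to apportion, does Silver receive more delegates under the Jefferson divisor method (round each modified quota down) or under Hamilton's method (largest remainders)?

Hamilton

Jefferson: Red 7, Blue 7, Green 6, Gold 6, Silver 2.
Hamilton: Red 7, Blue 7, Green 6, Gold 5, Silver 3.
Silver gets 2 under Jefferson and 3 under Hamilton.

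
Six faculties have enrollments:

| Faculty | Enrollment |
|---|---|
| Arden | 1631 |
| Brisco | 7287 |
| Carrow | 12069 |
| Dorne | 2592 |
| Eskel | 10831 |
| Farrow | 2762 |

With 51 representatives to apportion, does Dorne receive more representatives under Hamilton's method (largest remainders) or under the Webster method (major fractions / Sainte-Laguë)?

Hamilton: Arden 2, Brisco 10, Carrow 17, Dorne 3, Eskel 15, Farrow 4.
Webster: Arden 2, Brisco 10, Carrow 16, Dorne 4, Eskel 15, Farrow 4.
Dorne gets 3 under Hamilton and 4 under Webster.

Webster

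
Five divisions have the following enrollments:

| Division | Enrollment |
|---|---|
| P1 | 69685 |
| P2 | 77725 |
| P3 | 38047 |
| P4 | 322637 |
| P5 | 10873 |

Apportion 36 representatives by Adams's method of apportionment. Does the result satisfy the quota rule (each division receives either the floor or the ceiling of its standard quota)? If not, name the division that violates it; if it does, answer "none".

P4

Standard quotas: P1 4.834, P2 5.392, P3 2.639, P4 22.381, P5 0.754.
Adams allocation: P1 5, P2 6, P3 3, P4 21, P5 1.
P4 has quota 22.381 (lower 22, upper 23) but receives 21 — outside the quota interval.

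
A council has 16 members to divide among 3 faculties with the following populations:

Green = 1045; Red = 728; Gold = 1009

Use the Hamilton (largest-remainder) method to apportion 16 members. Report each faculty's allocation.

Standard divisor: 2782 ÷ 16 ≈ 173.875.
Standard quotas: Green 6.010, Red 4.187, Gold 5.803.
Lower quotas: Green 6, Red 4, Gold 5 (sum 15, leaving 1 seat).
Remainders in descending order: Gold 0.803, Red 0.187, Green 0.010.
Largest remainder: Gold receives the extra seat.

Green 6, Red 4, Gold 6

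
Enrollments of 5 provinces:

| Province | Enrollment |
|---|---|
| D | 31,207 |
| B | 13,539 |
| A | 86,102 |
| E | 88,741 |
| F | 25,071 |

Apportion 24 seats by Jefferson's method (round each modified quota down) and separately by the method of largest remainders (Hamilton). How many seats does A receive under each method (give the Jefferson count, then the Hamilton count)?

Jefferson: D 3, B 1, A 9, E 9, F 2.
Hamilton: D 3, B 1, A 8, E 9, F 3.
A gets 9 under Jefferson and 8 under Hamilton.

9 and 8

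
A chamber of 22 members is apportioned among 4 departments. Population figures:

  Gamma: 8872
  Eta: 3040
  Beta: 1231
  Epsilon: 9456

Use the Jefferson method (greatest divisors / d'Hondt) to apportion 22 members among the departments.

Gamma 9, Eta 3, Beta 1, Epsilon 9

Standard divisor 22599/22 ≈ 1027.227; standard quotas: Gamma 8.637, Eta 2.959, Beta 1.198, Epsilon 9.205.
Rounding down gives 8, 2, 1, 9 = 20 seats, so the divisor must be adjusted.
With modified divisor 970: modified quotas Gamma 9.146, Eta 3.134, Beta 1.269, Epsilon 9.748.
Rounding down: Gamma 9, Eta 3, Beta 1, Epsilon 9 (total 22).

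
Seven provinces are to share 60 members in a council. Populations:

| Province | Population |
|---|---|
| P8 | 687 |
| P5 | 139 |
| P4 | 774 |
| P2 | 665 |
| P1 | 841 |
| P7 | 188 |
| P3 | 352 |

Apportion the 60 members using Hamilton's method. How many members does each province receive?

Total 3646; standard divisor 3646/60 ≈ 60.767.
Standard quotas: P8 11.306, P5 2.287, P4 12.737, P2 10.943, P1 13.840, P7 3.094, P3 5.793.
Lower quotas: P8 11, P5 2, P4 12, P2 10, P1 13, P7 3, P3 5 (sum 56, leaving 4 seats).
Remainders in descending order: P2 0.943, P1 0.840, P3 0.793, P4 0.737, P8 0.306, P5 0.287, P7 0.094.
Largest remainders: P2, P1, P3, P4 receive the extra seats.

P8 11; P5 2; P4 13; P2 11; P1 14; P7 3; P3 6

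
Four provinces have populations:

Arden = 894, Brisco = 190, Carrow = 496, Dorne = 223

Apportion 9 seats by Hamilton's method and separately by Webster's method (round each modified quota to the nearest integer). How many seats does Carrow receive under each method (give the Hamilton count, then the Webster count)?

3 and 2

Hamilton: Arden 4, Brisco 1, Carrow 3, Dorne 1.
Webster: Arden 5, Brisco 1, Carrow 2, Dorne 1.
Carrow gets 3 under Hamilton and 2 under Webster.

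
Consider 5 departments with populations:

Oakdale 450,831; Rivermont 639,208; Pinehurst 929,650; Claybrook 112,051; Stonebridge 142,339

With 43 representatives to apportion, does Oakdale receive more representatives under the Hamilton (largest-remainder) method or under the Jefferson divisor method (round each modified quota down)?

Hamilton: Oakdale 8, Rivermont 12, Pinehurst 18, Claybrook 2, Stonebridge 3.
Jefferson: Oakdale 9, Rivermont 12, Pinehurst 18, Claybrook 2, Stonebridge 2.
Oakdale gets 8 under Hamilton and 9 under Jefferson.

Jefferson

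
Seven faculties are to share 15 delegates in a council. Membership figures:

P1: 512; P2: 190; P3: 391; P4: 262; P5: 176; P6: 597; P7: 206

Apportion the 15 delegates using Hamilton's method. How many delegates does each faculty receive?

Total 2334; standard divisor 2334/15 ≈ 155.6.
Standard quotas: P1 3.290, P2 1.221, P3 2.513, P4 1.684, P5 1.131, P6 3.837, P7 1.324.
Lower quotas: P1 3, P2 1, P3 2, P4 1, P5 1, P6 3, P7 1 (sum 12, leaving 3 seats).
Remainders in descending order: P6 0.837, P4 0.684, P3 0.513, P7 0.324, P1 0.290, P2 0.221, P5 0.131.
The surplus seats go to P6, P4, P3.

P1 3, P2 1, P3 3, P4 2, P5 1, P6 4, P7 1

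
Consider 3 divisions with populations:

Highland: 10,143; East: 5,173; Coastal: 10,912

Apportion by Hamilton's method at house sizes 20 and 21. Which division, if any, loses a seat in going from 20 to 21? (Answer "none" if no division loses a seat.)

At 20 seats: Highland 8, East 4, Coastal 8.
At 21 seats: Highland 8, East 4, Coastal 9.
No division's allocation decreased.

none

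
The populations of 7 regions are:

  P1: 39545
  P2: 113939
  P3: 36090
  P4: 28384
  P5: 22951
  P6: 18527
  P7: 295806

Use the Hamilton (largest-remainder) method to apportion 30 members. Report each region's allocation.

P1: 2; P2: 6; P3: 2; P4: 2; P5: 1; P6: 1; P7: 16

Standard divisor: 555242 ÷ 30 ≈ 18508.067.
Standard quotas: P1 2.1366, P2 6.1562, P3 1.9500, P4 1.5336, P5 1.2401, P6 1.0010, P7 15.9825.
Lower quotas: P1 2, P2 6, P3 1, P4 1, P5 1, P6 1, P7 15 (sum 27, leaving 3 seats).
Remainders in descending order: P7 0.9825, P3 0.9500, P4 0.5336, P5 0.2401, P2 0.1562, P1 0.1366, P6 0.0010.
Largest remainders: P7, P3, P4 receive the extra seats.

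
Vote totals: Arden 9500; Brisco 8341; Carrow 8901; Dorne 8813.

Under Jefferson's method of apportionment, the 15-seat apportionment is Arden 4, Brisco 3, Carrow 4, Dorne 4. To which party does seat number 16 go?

Priority for the next seat is population ÷ (current seats + 1).
Priorities: Arden 1900.000, Brisco 2085.250, Carrow 1780.200, Dorne 1762.600.
Highest priority: Brisco.

Brisco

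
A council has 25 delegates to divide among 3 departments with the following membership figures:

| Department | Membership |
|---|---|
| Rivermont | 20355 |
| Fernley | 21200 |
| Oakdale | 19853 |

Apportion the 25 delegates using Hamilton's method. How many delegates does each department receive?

Rivermont 8, Fernley 9, Oakdale 8

Total 61408; standard divisor 61408/25 ≈ 2456.32.
Standard quotas: Rivermont 8.2868, Fernley 8.6308, Oakdale 8.0824.
Lower quotas: Rivermont 8, Fernley 8, Oakdale 8 (sum 24, leaving 1 seat).
Remainders in descending order: Fernley 0.6308, Rivermont 0.2868, Oakdale 0.0824.
The surplus seat goes to Fernley.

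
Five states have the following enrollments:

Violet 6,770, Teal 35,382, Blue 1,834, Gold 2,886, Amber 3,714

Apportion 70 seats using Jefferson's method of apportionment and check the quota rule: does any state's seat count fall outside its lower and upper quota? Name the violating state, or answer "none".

Teal

Standard quotas: Violet 9.368, Teal 48.961, Blue 2.538, Gold 3.994, Amber 5.139.
Jefferson allocation: Violet 9, Teal 50, Blue 2, Gold 4, Amber 5.
Teal has quota 48.961 (lower 48, upper 49) but receives 50 — outside the quota interval.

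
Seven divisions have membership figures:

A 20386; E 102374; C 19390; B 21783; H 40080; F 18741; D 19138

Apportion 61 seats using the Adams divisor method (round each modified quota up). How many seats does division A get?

Standard divisor 241892/61 ≈ 3965.443; standard quotas: A 5.141, E 25.817, C 4.890, B 5.493, H 10.107, F 4.726, D 4.826.
Rounding up gives 6, 26, 5, 6, 11, 5, 5 = 64 seats, so the divisor must be adjusted.
With modified divisor 4200: modified quotas A 4.854, E 24.375, C 4.617, B 5.186, H 9.543, F 4.462, D 4.557.
Rounding up: A 5, E 25, C 5, B 6, H 10, F 5, D 5 (total 61).
A receives 5.

5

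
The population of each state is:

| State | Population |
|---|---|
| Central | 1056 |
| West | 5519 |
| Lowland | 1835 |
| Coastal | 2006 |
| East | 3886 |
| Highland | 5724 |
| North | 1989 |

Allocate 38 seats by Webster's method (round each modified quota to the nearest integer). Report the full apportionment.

Standard divisor 22015/38 ≈ 579.342; standard quotas: Central 1.823, West 9.526, Lowland 3.167, Coastal 3.463, East 6.708, Highland 9.880, North 3.433.
Rounding to the nearest integer gives Central 2, West 10, Lowland 3, Coastal 3, East 7, Highland 10, North 3 — total 38, matching the house size, so no adjustment is needed.

Central 2, West 10, Lowland 3, Coastal 3, East 7, Highland 10, North 3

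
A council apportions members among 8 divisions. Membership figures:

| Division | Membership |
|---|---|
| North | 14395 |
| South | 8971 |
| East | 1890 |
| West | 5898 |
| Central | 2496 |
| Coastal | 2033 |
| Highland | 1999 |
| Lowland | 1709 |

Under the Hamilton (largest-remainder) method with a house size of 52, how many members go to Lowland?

Total 39391; standard divisor 39391/52 ≈ 757.519.
Standard quotas: North 19.0028, South 11.8426, East 2.4950, West 7.7859, Central 3.2950, Coastal 2.6838, Highland 2.6389, Lowland 2.2560.
Lower quotas: North 19, South 11, East 2, West 7, Central 3, Coastal 2, Highland 2, Lowland 2 (sum 48, leaving 4 seats).
Remainders in descending order: South 0.8426, West 0.7859, Coastal 0.6838, Highland 0.6389, East 0.4950, Central 0.2950, Lowland 0.2560, North 0.0028.
The surplus seats go to South, West, Coastal, Highland.
Lowland receives 2.

2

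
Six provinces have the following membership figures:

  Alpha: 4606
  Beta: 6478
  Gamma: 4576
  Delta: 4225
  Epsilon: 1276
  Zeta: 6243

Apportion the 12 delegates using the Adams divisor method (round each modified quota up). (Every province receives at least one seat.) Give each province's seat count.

Alpha 2, Beta 3, Gamma 2, Delta 2, Epsilon 1, Zeta 2

Standard divisor 27404/12 ≈ 2283.667; standard quotas: Alpha 2.017, Beta 2.837, Gamma 2.004, Delta 1.850, Epsilon 0.559, Zeta 2.734.
Rounding up gives 3, 3, 3, 2, 1, 3 = 15 seats, so the divisor must be adjusted.
With modified divisor 3200: modified quotas Alpha 1.439, Beta 2.024, Gamma 1.430, Delta 1.320, Epsilon 0.399, Zeta 1.951.
Rounding up: Alpha 2, Beta 3, Gamma 2, Delta 2, Epsilon 1, Zeta 2 (total 12).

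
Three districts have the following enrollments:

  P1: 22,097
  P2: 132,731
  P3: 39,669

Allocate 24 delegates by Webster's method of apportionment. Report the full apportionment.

P1: 3, P2: 16, P3: 5

Standard divisor 194497/24 ≈ 8104.042; standard quotas: P1 2.727, P2 16.378, P3 4.895.
Rounding to the nearest integer gives P1 3, P2 16, P3 5 — total 24, matching the house size, so no adjustment is needed.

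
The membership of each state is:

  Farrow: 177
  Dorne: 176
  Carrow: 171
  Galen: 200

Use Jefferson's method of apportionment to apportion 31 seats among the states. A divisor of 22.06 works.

Farrow: 8, Dorne: 7, Carrow: 7, Galen: 9

With modified divisor 22.06: modified quotas Farrow 8.024, Dorne 7.978, Carrow 7.752, Galen 9.066.
Rounding down: Farrow 8, Dorne 7, Carrow 7, Galen 9 (total 31).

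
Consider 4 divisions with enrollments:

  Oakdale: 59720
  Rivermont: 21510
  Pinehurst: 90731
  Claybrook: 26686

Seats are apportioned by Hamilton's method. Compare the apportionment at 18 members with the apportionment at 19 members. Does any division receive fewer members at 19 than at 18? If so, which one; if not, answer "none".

Claybrook

At 18 seats: Oakdale 5, Rivermont 2, Pinehurst 8, Claybrook 3.
At 19 seats: Oakdale 6, Rivermont 2, Pinehurst 9, Claybrook 2.
Claybrook drops from 3 to 2.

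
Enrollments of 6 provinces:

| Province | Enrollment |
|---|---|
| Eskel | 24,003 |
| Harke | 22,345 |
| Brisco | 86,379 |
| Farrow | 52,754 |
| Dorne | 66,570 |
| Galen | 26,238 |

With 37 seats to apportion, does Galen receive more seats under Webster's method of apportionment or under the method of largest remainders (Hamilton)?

Hamilton

Webster: Eskel 3, Harke 3, Brisco 12, Farrow 7, Dorne 9, Galen 3.
Hamilton: Eskel 3, Harke 3, Brisco 11, Farrow 7, Dorne 9, Galen 4.
Galen gets 3 under Webster and 4 under Hamilton.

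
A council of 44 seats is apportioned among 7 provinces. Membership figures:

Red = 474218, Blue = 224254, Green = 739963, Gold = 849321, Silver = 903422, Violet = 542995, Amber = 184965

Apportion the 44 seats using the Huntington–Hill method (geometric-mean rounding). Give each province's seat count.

Red: 5; Blue: 3; Green: 8; Gold: 10; Silver: 10; Violet: 6; Amber: 2

With divisor 88366: modified quotas Red 5.367, Blue 2.538, Green 8.374, Gold 9.611, Silver 10.224, Violet 6.145, Amber 2.093.
Geometric-mean thresholds: Red √(5·6)=5.477, Blue √(2·3)=2.449, Green √(8·9)=8.485, Gold √(9·10)=9.487, Silver √(10·11)=10.488, Violet √(6·7)=6.481, Amber √(2·3)=2.449.
Each quota rounded against its threshold gives Red 5, Blue 3, Green 8, Gold 10, Silver 10, Violet 6, Amber 2 (total 44).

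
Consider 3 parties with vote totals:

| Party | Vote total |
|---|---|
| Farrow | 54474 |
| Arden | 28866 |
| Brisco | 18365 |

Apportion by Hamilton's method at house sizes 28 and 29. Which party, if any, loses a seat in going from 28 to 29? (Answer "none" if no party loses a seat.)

At 28 seats: Farrow 15, Arden 8, Brisco 5.
At 29 seats: Farrow 16, Arden 8, Brisco 5.
No party's allocation decreased.

none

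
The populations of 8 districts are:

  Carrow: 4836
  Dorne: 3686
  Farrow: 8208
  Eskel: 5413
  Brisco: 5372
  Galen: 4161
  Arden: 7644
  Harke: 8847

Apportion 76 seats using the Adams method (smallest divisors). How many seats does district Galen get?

7

Standard divisor 48167/76 ≈ 633.776; standard quotas: Carrow 7.630, Dorne 5.816, Farrow 12.951, Eskel 8.541, Brisco 8.476, Galen 6.565, Arden 12.061, Harke 13.959.
Rounding up gives 8, 6, 13, 9, 9, 7, 13, 14 = 79 seats, so the divisor must be adjusted.
With modified divisor 679: modified quotas Carrow 7.122, Dorne 5.429, Farrow 12.088, Eskel 7.972, Brisco 7.912, Galen 6.128, Arden 11.258, Harke 13.029.
Rounding up: Carrow 8, Dorne 6, Farrow 13, Eskel 8, Brisco 8, Galen 7, Arden 12, Harke 14 (total 76).
Galen receives 7.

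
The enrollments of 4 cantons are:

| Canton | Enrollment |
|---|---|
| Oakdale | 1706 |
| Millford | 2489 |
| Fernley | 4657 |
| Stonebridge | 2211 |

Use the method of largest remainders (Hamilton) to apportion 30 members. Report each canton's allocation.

Total 11063; standard divisor 11063/30 ≈ 368.767.
Standard quotas: Oakdale 4.626, Millford 6.750, Fernley 12.629, Stonebridge 5.996.
Lower quotas: Oakdale 4, Millford 6, Fernley 12, Stonebridge 5 (sum 27, leaving 3 seats).
Remainders in descending order: Stonebridge 0.996, Millford 0.750, Fernley 0.629, Oakdale 0.626.
The surplus seats go to Stonebridge, Millford, Fernley.

Oakdale 4, Millford 7, Fernley 13, Stonebridge 6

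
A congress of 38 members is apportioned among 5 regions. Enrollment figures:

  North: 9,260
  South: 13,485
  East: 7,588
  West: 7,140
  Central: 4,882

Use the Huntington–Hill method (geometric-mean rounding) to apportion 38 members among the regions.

With divisor 1097: modified quotas North 8.441, South 12.293, East 6.917, West 6.509, Central 4.450.
Geometric-mean thresholds: North √(8·9)=8.485, South √(12·13)=12.490, East √(6·7)=6.481, West √(6·7)=6.481, Central √(4·5)=4.472.
Each quota rounded against its threshold gives North 8, South 12, East 7, West 7, Central 4 (total 38).

North 8, South 12, East 7, West 7, Central 4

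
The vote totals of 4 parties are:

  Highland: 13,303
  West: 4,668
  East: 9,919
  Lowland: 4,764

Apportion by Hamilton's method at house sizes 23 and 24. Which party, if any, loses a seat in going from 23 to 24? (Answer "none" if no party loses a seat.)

At 23 seats: Highland 10, West 3, East 7, Lowland 3.
At 24 seats: Highland 10, West 3, East 7, Lowland 4.
No party's allocation decreased.

none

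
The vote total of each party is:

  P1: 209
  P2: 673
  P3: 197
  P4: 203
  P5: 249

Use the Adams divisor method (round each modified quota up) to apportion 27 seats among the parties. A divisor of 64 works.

P1: 4, P2: 11, P3: 4, P4: 4, P5: 4

With modified divisor 64: modified quotas P1 3.266, P2 10.516, P3 3.078, P4 3.172, P5 3.891.
Rounding up: P1 4, P2 11, P3 4, P4 4, P5 4 (total 27).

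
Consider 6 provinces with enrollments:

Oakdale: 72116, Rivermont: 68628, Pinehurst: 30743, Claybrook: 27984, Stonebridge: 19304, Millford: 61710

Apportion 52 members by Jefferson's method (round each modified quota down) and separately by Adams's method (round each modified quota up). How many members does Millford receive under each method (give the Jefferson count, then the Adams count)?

Jefferson: Oakdale 14, Rivermont 13, Pinehurst 5, Claybrook 5, Stonebridge 3, Millford 12.
Adams: Oakdale 13, Rivermont 13, Pinehurst 6, Claybrook 5, Stonebridge 4, Millford 11.
Millford gets 12 under Jefferson and 11 under Adams.

12 and 11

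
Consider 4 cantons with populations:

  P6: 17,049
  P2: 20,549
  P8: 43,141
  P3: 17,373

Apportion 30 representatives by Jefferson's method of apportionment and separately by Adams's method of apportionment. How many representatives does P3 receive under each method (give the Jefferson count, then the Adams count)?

5 and 6

Jefferson: P6 5, P2 6, P8 14, P3 5.
Adams: P6 5, P2 6, P8 13, P3 6.
P3 gets 5 under Jefferson and 6 under Adams.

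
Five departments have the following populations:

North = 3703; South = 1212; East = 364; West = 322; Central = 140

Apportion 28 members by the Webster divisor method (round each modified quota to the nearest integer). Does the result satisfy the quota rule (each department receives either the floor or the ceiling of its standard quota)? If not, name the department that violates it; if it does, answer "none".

Standard quotas: North 18.060, South 5.911, East 1.775, West 1.570, Central 0.683.
Webster allocation: North 17, South 6, East 2, West 2, Central 1.
North has quota 18.060 (lower 18, upper 19) but receives 17 — outside the quota interval.

North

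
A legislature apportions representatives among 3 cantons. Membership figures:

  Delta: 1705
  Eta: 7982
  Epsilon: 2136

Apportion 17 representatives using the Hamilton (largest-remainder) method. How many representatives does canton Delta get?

2

Standard divisor: 11823 ÷ 17 ≈ 695.471.
Standard quotas: Delta 2.4516, Eta 11.4771, Epsilon 3.0713.
Lower quotas: Delta 2, Eta 11, Epsilon 3 (sum 16, leaving 1 seat).
Remainders in descending order: Eta 0.4771, Delta 0.4516, Epsilon 0.0713.
Largest remainder: Eta receives the extra seat.
Delta receives 2.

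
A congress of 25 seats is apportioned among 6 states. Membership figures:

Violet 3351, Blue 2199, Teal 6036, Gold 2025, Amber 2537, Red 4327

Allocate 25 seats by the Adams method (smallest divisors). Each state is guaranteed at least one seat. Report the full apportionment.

Violet=4; Blue=3; Teal=7; Gold=3; Amber=3; Red=5

Standard divisor 20475/25 ≈ 819; standard quotas: Violet 4.092, Blue 2.685, Teal 7.370, Gold 2.473, Amber 3.098, Red 5.283.
Rounding up gives 5, 3, 8, 3, 4, 6 = 29 seats, so the divisor must be adjusted.
With modified divisor 900: modified quotas Violet 3.723, Blue 2.443, Teal 6.707, Gold 2.250, Amber 2.819, Red 4.808.
Rounding up: Violet 4, Blue 3, Teal 7, Gold 3, Amber 3, Red 5 (total 25).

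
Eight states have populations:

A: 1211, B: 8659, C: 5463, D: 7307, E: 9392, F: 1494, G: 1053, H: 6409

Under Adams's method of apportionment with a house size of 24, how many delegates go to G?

1

Standard divisor 40988/24 ≈ 1707.833; standard quotas: A 0.709, B 5.070, C 3.199, D 4.279, E 5.499, F 0.875, G 0.617, H 3.753.
Rounding up gives 1, 6, 4, 5, 6, 1, 1, 4 = 28 seats, so the divisor must be adjusted.
With modified divisor 2000: modified quotas A 0.606, B 4.330, C 2.732, D 3.654, E 4.696, F 0.747, G 0.526, H 3.204.
Rounding up: A 1, B 5, C 3, D 4, E 5, F 1, G 1, H 4 (total 24).
G receives 1.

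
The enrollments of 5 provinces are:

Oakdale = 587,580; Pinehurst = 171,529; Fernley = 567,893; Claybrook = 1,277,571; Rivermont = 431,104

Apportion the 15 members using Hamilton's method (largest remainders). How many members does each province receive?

Oakdale: 3; Pinehurst: 1; Fernley: 3; Claybrook: 6; Rivermont: 2

The standard divisor is 3035677/15 ≈ 202378.467.
Standard quotas: Oakdale 2.9034, Pinehurst 0.8476, Fernley 2.8061, Claybrook 6.3128, Rivermont 2.1302.
Lower quotas: Oakdale 2, Pinehurst 0, Fernley 2, Claybrook 6, Rivermont 2 (sum 12, leaving 3 seats).
Remainders in descending order: Oakdale 0.9034, Pinehurst 0.8476, Fernley 0.8061, Claybrook 0.3128, Rivermont 0.1302.
The surplus seats go to Oakdale, Pinehurst, Fernley.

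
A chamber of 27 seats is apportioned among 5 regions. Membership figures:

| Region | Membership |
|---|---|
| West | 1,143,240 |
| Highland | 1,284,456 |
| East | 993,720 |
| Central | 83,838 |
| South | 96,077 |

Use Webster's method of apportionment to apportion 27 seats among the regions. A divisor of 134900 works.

With modified divisor 134900: modified quotas West 8.475, Highland 9.522, East 7.366, Central 0.621, South 0.712.
Rounding to the nearest integer: West 8, Highland 10, East 7, Central 1, South 1 (total 27).

West=8, Highland=10, East=7, Central=1, South=1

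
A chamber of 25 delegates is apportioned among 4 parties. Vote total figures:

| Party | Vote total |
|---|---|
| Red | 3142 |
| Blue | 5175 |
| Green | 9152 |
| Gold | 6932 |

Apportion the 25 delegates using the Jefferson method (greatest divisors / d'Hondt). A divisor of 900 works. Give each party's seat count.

Red 3, Blue 5, Green 10, Gold 7

With modified divisor 900: modified quotas Red 3.491, Blue 5.750, Green 10.169, Gold 7.702.
Rounding down: Red 3, Blue 5, Green 10, Gold 7 (total 25).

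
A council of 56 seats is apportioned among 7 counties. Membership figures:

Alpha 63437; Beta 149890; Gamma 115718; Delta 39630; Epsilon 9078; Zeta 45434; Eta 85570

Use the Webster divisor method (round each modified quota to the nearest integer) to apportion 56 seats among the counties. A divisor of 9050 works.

Alpha=7, Beta=17, Gamma=13, Delta=4, Epsilon=1, Zeta=5, Eta=9

With modified divisor 9050: modified quotas Alpha 7.010, Beta 16.562, Gamma 12.787, Delta 4.379, Epsilon 1.003, Zeta 5.020, Eta 9.455.
Rounding to the nearest integer: Alpha 7, Beta 17, Gamma 13, Delta 4, Epsilon 1, Zeta 5, Eta 9 (total 56).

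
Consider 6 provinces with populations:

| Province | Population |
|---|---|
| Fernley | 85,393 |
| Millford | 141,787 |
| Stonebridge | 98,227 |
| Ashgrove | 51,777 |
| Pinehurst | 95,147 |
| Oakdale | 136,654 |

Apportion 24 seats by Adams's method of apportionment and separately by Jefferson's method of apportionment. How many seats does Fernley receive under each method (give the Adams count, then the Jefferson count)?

4 and 3

Adams: Fernley 4, Millford 5, Stonebridge 4, Ashgrove 2, Pinehurst 4, Oakdale 5.
Jefferson: Fernley 3, Millford 6, Stonebridge 4, Ashgrove 2, Pinehurst 4, Oakdale 5.
Fernley gets 4 under Adams and 3 under Jefferson.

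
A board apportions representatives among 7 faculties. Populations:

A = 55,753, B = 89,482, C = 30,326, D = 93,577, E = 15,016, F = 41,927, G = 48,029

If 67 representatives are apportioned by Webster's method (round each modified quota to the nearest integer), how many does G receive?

9

Standard divisor 374110/67 ≈ 5583.731; standard quotas: A 9.985, B 16.025, C 5.431, D 16.759, E 2.689, F 7.509, G 8.602.
Rounding to the nearest integer gives 10, 16, 5, 17, 3, 8, 9 = 68 seats, so the divisor must be adjusted.
With modified divisor 5620: modified quotas A 9.920, B 15.922, C 5.396, D 16.651, E 2.672, F 7.460, G 8.546.
Rounding to the nearest integer: A 10, B 16, C 5, D 17, E 3, F 7, G 9 (total 67).
G receives 9.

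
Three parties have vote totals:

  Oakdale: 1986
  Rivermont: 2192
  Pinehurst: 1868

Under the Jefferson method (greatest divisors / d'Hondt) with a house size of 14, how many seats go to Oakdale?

5

Standard divisor 6046/14 ≈ 431.857; standard quotas: Oakdale 4.599, Rivermont 5.076, Pinehurst 4.326.
Rounding down gives 4, 5, 4 = 13 seats, so the divisor must be adjusted.
With modified divisor 390: modified quotas Oakdale 5.092, Rivermont 5.621, Pinehurst 4.790.
Rounding down: Oakdale 5, Rivermont 5, Pinehurst 4 (total 14).
Oakdale receives 5.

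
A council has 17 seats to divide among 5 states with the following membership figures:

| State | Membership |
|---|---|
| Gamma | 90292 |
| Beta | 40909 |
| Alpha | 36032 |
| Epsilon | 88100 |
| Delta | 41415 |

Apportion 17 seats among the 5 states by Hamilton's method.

The standard divisor is 296748/17 ≈ 17455.765.
Standard quotas: Gamma 5.1726, Beta 2.3436, Alpha 2.0642, Epsilon 5.0470, Delta 2.3726.
Lower quotas: Gamma 5, Beta 2, Alpha 2, Epsilon 5, Delta 2 (sum 16, leaving 1 seat).
Remainders in descending order: Delta 0.3726, Beta 0.3436, Gamma 0.1726, Alpha 0.0642, Epsilon 0.0470.
Largest remainder: Delta receives the extra seat.

Gamma 5, Beta 2, Alpha 2, Epsilon 5, Delta 3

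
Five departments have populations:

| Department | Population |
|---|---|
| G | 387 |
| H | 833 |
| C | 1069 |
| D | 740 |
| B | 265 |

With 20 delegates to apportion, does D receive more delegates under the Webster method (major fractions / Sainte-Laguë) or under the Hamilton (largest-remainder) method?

Webster: G 2, H 5, C 7, D 4, B 2.
Hamilton: G 2, H 5, C 6, D 5, B 2.
D gets 4 under Webster and 5 under Hamilton.

Hamilton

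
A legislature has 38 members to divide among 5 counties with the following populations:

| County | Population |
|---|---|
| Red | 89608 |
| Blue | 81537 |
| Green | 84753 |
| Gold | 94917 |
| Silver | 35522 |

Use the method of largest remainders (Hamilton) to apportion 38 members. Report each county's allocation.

The standard divisor is 386337/38 ≈ 10166.763.
Standard quotas: Red 8.8138, Blue 8.0200, Green 8.3363, Gold 9.3360, Silver 3.4939.
Lower quotas: Red 8, Blue 8, Green 8, Gold 9, Silver 3 (sum 36, leaving 2 seats).
Remainders in descending order: Red 0.8138, Silver 0.4939, Green 0.3363, Gold 0.3360, Blue 0.0200.
Largest remainders: Red, Silver receive the extra seats.

Red 9, Blue 8, Green 8, Gold 9, Silver 4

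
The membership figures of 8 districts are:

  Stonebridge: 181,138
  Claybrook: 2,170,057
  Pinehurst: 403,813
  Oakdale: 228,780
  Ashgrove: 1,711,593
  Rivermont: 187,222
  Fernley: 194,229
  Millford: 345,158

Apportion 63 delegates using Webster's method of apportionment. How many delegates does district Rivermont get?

Standard divisor 5421990/63 ≈ 86063.333; standard quotas: Stonebridge 2.105, Claybrook 25.215, Pinehurst 4.692, Oakdale 2.658, Ashgrove 19.888, Rivermont 2.175, Fernley 2.257, Millford 4.011.
Rounding to the nearest integer gives Stonebridge 2, Claybrook 25, Pinehurst 5, Oakdale 3, Ashgrove 20, Rivermont 2, Fernley 2, Millford 4 — total 63, matching the house size, so no adjustment is needed.
Rivermont receives 2.

2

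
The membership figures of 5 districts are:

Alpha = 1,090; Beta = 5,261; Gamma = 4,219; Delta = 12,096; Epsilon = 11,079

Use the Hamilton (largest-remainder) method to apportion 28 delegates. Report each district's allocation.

Total 33745; standard divisor 33745/28 ≈ 1205.179.
Standard quotas: Alpha 0.9044, Beta 4.3653, Gamma 3.5007, Delta 10.0367, Epsilon 9.1928.
Lower quotas: Alpha 0, Beta 4, Gamma 3, Delta 10, Epsilon 9 (sum 26, leaving 2 seats).
Remainders in descending order: Alpha 0.9044, Gamma 0.5007, Beta 0.3653, Epsilon 0.1928, Delta 0.0367.
Largest remainders: Alpha, Gamma receive the extra seats.

Alpha: 1; Beta: 4; Gamma: 4; Delta: 10; Epsilon: 9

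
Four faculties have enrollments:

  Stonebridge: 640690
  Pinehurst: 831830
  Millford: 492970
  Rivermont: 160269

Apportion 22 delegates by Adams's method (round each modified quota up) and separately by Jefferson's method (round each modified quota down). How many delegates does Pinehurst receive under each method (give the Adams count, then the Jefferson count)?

Adams: Stonebridge 7, Pinehurst 8, Millford 5, Rivermont 2.
Jefferson: Stonebridge 7, Pinehurst 9, Millford 5, Rivermont 1.
Pinehurst gets 8 under Adams and 9 under Jefferson.

8 and 9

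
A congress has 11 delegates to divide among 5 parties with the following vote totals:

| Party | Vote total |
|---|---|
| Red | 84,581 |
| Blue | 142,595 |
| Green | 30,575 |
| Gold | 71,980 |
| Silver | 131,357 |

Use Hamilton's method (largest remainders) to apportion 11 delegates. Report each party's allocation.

Red 2, Blue 3, Green 1, Gold 2, Silver 3

Standard divisor: 461088 ÷ 11 ≈ 41917.091.
Standard quotas: Red 2.0178, Blue 3.4018, Green 0.7294, Gold 1.7172, Silver 3.1337.
Lower quotas: Red 2, Blue 3, Green 0, Gold 1, Silver 3 (sum 9, leaving 2 seats).
Remainders in descending order: Green 0.7294, Gold 0.7172, Blue 0.4018, Silver 0.1337, Red 0.0178.
The surplus seats go to Green, Gold.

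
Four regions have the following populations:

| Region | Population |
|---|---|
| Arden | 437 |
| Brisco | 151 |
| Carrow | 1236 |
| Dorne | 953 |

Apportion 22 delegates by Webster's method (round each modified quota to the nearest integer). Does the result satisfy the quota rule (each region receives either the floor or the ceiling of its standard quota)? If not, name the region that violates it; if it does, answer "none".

Standard quotas: Arden 3.462, Brisco 1.196, Carrow 9.792, Dorne 7.550.
Webster allocation: Arden 3, Brisco 1, Carrow 10, Dorne 8.
Every allocation lies between the lower and upper quota.

none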